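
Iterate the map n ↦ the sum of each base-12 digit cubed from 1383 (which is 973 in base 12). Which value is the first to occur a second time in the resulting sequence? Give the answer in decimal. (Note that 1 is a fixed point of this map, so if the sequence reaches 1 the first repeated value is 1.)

1383 = (9,7,3)_12 → 1099
1099 = (7,7,7)_12 → 1029
1029 = (7,1,9)_12 → 1073
1073 = (7,5,5)_12 → 593
593 = (4,1,5)_12 → 190
190 = (1,3,10)_12 → 1028
1028 = (7,1,8)_12 → 856
856 = (5,11,4)_12 → 1520
1520 = (10,6,8)_12 → 1728
1728 = (1,0,0,0)_12 → 1  — reached the fixed point 1.
1 → 1, so 1 is the first repeated value.

1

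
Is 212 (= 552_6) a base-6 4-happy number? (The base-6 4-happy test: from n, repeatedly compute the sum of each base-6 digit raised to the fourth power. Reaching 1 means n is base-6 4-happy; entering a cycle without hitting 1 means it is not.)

not base-6 4-happy

212 = (5,5,2)_6 → 1266
1266 = (5,5,1,0)_6 → 1251
1251 = (5,4,4,3)_6 → 1218
1218 = (5,3,5,0)_6 → 1331
1331 = (1,0,0,5,5)_6 → 1251  — 1251 already seen; the sequence cycles without reaching 1.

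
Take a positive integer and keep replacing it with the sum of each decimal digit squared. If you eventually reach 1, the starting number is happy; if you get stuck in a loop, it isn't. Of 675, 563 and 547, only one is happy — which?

563

675: 675 → 110 → 2 → 4 → 16 → 37 → 58 → 89 → 145 → 42 → 20 → 4  — repeats 4 (not happy)
563: 563 → 70 → 49 → 97 → 130 → 10 → 1  — reaches 1 (happy)
547: 547 → 90 → 81 → 65 → 61 → 37 → 58 → 89 → 145 → 42 → 20 → 4 → 16 → 37  — repeats 37 (not happy)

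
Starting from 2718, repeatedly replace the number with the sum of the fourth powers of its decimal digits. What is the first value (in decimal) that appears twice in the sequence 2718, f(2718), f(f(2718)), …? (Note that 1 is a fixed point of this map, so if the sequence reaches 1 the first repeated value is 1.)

6514

2718 → 2⁴ + 7⁴ + 1⁴ + 8⁴ = 16 + 2401 + 1 + 4096 = 6514
6514 → 6⁴ + 5⁴ + 1⁴ + 4⁴ = 1296 + 625 + 1 + 256 = 2178
2178 → 2⁴ + 1⁴ + 7⁴ + 8⁴ = 16 + 1 + 2401 + 4096 = 6514  — 6514 already appeared earlier.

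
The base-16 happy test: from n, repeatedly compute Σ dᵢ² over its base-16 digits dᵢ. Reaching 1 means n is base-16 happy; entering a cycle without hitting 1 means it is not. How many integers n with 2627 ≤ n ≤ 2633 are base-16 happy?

1

2627: 2627 → 125 → 218 → 269 → 170 → 200 → 208 → 169 → 181 → 146 → 85 → 50 → 13 → 169  — not base-16 happy
2628: 2628 → 132 → 80 → 25 → 82 → 29 → 170 → 200 → 208 → 169 → 181 → 146 → 85 → 50 → 13 → 169  — not base-16 happy
2629: 2629 → 141 → 233 → 277 → 27 → 122 → 149 → 106 → 136 → 128 → 64 → 16 → 1  — base-16 happy
2630: 2630 → 152 → 145 → 82 → 29 → 170 → 200 → 208 → 169 → 181 → 146 → 85 → 50 → 13 → 169  — not base-16 happy
2631: 2631 → 165 → 125 → 218 → 269 → 170 → 200 → 208 → 169 → 181 → 146 → 85 → 50 → 13 → 169  — not base-16 happy
2632: 2632 → 180 → 137 → 145 → 82 → 29 → 170 → 200 → 208 → 169 → 181 → 146 → 85 → 50 → 13 → 169  — not base-16 happy
2633: 2633 → 197 → 169 → 181 → 146 → 85 → 50 → 13 → 169  — not base-16 happy
base-16 happy: 2629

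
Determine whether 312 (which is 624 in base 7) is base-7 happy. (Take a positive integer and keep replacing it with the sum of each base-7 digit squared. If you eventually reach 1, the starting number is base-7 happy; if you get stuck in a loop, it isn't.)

312 = (6,2,4)_7 → 6² + 2² + 4² = 56
56 = (1,1,0)_7 → 1² + 1² + 0² = 2
2 = (2)_7 → 2² = 4
4 = (4)_7 → 4² = 16
16 = (2,2)_7 → 2² + 2² = 8
8 = (1,1)_7 → 1² + 1² = 2  — 2 already seen; the sequence cycles without reaching 1.

not base-7 happy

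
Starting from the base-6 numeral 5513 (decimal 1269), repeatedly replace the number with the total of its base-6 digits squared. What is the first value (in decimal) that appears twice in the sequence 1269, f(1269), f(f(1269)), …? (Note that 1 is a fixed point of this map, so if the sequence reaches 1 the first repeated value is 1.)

17

1269 = (5,5,1,3)_6 → 60
60 = (1,4,0)_6 → 17
17 = (2,5)_6 → 29
29 = (4,5)_6 → 41
41 = (1,0,5)_6 → 26
26 = (4,2)_6 → 20
20 = (3,2)_6 → 13
13 = (2,1)_6 → 5
5 = (5)_6 → 25
25 = (4,1)_6 → 17  — 17 already appeared earlier.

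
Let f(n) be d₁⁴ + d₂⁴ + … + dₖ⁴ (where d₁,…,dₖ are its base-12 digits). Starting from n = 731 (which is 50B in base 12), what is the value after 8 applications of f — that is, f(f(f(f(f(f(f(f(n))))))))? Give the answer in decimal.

731 = (5,0,11)_12 → 5⁴ + 0⁴ + 11⁴ = 15266
15266 = (8,10,0,2)_12 → 8⁴ + 10⁴ + 0⁴ + 2⁴ = 14112
14112 = (8,2,0,0)_12 → 8⁴ + 2⁴ + 0⁴ + 0⁴ = 4112
4112 = (2,4,6,8)_12 → 2⁴ + 4⁴ + 6⁴ + 8⁴ = 5664
5664 = (3,3,4,0)_12 → 3⁴ + 3⁴ + 4⁴ + 0⁴ = 418
418 = (2,10,10)_12 → 2⁴ + 10⁴ + 10⁴ = 20016
20016 = (11,7,0,0)_12 → 11⁴ + 7⁴ + 0⁴ + 0⁴ = 17042
17042 = (9,10,4,2)_12 → 9⁴ + 10⁴ + 4⁴ + 2⁴ = 16833

16833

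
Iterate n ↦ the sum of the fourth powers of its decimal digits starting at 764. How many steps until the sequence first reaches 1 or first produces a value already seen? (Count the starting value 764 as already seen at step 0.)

764 → 7⁴ + 6⁴ + 4⁴ = 2401 + 1296 + 256 = 3953
3953 → 3⁴ + 9⁴ + 5⁴ + 3⁴ = 81 + 6561 + 625 + 81 = 7348
7348 → 7⁴ + 3⁴ + 4⁴ + 8⁴ = 2401 + 81 + 256 + 4096 = 6834
6834 → 6⁴ + 8⁴ + 3⁴ + 4⁴ = 1296 + 4096 + 81 + 256 = 5729
5729 → 5⁴ + 7⁴ + 2⁴ + 9⁴ = 625 + 2401 + 16 + 6561 = 9603
9603 → 9⁴ + 6⁴ + 0⁴ + 3⁴ = 6561 + 1296 + 0 + 81 = 7938
7938 → 7⁴ + 9⁴ + 3⁴ + 8⁴ = 2401 + 6561 + 81 + 4096 = 13139
13139 → 1⁴ + 3⁴ + 1⁴ + 3⁴ + 9⁴ = 1 + 81 + 1 + 81 + 6561 = 6725
6725 → 6⁴ + 7⁴ + 2⁴ + 5⁴ = 1296 + 2401 + 16 + 625 = 4338
4338 → 4⁴ + 3⁴ + 3⁴ + 8⁴ = 256 + 81 + 81 + 4096 = 4514
4514 → 4⁴ + 5⁴ + 1⁴ + 4⁴ = 256 + 625 + 1 + 256 = 1138
1138 → 1⁴ + 1⁴ + 3⁴ + 8⁴ = 1 + 1 + 81 + 4096 = 4179
4179 → 4⁴ + 1⁴ + 7⁴ + 9⁴ = 256 + 1 + 2401 + 6561 = 9219
9219 → 9⁴ + 2⁴ + 1⁴ + 9⁴ = 6561 + 16 + 1 + 6561 = 13139  — 13139 repeats.
That took 14 steps.

14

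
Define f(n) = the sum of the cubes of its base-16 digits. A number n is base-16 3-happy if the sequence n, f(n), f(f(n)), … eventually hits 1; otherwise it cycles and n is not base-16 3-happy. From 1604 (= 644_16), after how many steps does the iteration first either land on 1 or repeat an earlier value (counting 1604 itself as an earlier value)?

7

1604 = (6,4,4)_16 → 6³ + 4³ + 4³ = 216 + 64 + 64 = 344
344 = (1,5,8)_16 → 1³ + 5³ + 8³ = 1 + 125 + 512 = 638
638 = (2,7,14)_16 → 2³ + 7³ + 14³ = 8 + 343 + 2744 = 3095
3095 = (12,1,7)_16 → 12³ + 1³ + 7³ = 1728 + 1 + 343 = 2072
2072 = (8,1,8)_16 → 8³ + 1³ + 8³ = 512 + 1 + 512 = 1025
1025 = (4,0,1)_16 → 4³ + 0³ + 1³ = 64 + 0 + 1 = 65
65 = (4,1)_16 → 4³ + 1³ = 64 + 1 = 65  — 65 repeats.
That took 7 steps.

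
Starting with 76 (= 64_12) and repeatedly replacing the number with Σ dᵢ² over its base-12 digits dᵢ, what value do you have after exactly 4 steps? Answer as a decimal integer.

76 = (6,4)_12 → 52
52 = (4,4)_12 → 32
32 = (2,8)_12 → 68
68 = (5,8)_12 → 89

89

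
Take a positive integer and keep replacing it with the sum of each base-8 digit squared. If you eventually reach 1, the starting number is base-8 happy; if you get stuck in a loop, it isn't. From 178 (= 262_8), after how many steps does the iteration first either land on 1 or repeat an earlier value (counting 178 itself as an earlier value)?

5

178 = (2,6,2)_8 → 2² + 6² + 2² = 4 + 36 + 4 = 44
44 = (5,4)_8 → 5² + 4² = 25 + 16 = 41
41 = (5,1)_8 → 5² + 1² = 25 + 1 = 26
26 = (3,2)_8 → 3² + 2² = 9 + 4 = 13
13 = (1,5)_8 → 1² + 5² = 1 + 25 = 26  — 26 repeats.
That took 5 steps.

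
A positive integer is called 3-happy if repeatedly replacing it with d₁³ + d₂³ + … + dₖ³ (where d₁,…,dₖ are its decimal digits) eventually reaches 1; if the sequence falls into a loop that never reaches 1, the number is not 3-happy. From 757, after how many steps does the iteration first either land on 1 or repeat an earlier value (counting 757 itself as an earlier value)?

757 → 7³ + 5³ + 7³ = 811
811 → 8³ + 1³ + 1³ = 514
514 → 5³ + 1³ + 4³ = 190
190 → 1³ + 9³ + 0³ = 730
730 → 7³ + 3³ + 0³ = 370
370 → 3³ + 7³ + 0³ = 370  — 370 repeats.
That took 6 steps.

6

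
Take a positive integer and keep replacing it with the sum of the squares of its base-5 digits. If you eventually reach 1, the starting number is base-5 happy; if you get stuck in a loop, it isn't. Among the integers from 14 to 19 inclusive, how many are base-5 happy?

1

14: 14 → 20 → 16 → 10 → 4 → 16  — not base-5 happy
15: 15 → 9 → 17 → 13 → 13  — not base-5 happy
16: 16 → 10 → 4 → 16  — not base-5 happy
17: 17 → 13 → 13  — not base-5 happy
18: 18 → 18  — not base-5 happy
19: 19 → 25 → 1  — base-5 happy
base-5 happy: 19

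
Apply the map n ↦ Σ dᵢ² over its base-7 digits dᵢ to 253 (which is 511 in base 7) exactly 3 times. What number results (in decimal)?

45

253 = (5,1,1)_7 → 5² + 1² + 1² = 25 + 1 + 1 = 27
27 = (3,6)_7 → 3² + 6² = 9 + 36 = 45
45 = (6,3)_7 → 6² + 3² = 36 + 9 = 45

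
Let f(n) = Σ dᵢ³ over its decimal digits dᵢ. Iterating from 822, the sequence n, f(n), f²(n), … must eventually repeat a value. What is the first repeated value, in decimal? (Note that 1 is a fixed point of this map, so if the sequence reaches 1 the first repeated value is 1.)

153

822 → 8³ + 2³ + 2³ = 528
528 → 5³ + 2³ + 8³ = 645
645 → 6³ + 4³ + 5³ = 405
405 → 4³ + 0³ + 5³ = 189
189 → 1³ + 8³ + 9³ = 1242
1242 → 1³ + 2³ + 4³ + 2³ = 81
81 → 8³ + 1³ = 513
513 → 5³ + 1³ + 3³ = 153
153 → 1³ + 5³ + 3³ = 153  — 153 already appeared earlier.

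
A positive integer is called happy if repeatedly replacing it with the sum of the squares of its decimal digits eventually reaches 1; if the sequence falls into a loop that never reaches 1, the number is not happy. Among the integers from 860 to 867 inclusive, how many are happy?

2

860: 860 → 100 → 1  (reaches 1)
861: 861 → 101 → 2 → 4 → 16 → 37 → 58 → 89 → 145 → 42 → 20 → 4  (repeats 4)
862: 862 → 104 → 17 → 50 → 25 → 29 → 85 → 89 → 145 → 42 → 20 → 4 → 16 → 37 → 58 → 89  (repeats 89)
863: 863 → 109 → 82 → 68 → 100 → 1  (reaches 1)
864: 864 → 116 → 38 → 73 → 58 → 89 → 145 → 42 → 20 → 4 → 16 → 37 → 58  (repeats 58)
865: 865 → 125 → 30 → 9 → 81 → 65 → 61 → 37 → 58 → 89 → 145 → 42 → 20 → 4 → 16 → 37  (repeats 37)
866: 866 → 136 → 46 → 52 → 29 → 85 → 89 → 145 → 42 → 20 → 4 → 16 → 37 → 58 → 89  (repeats 89)
867: 867 → 149 → 98 → 145 → 42 → 20 → 4 → 16 → 37 → 58 → 89 → 145  (repeats 145)
happy: 860, 863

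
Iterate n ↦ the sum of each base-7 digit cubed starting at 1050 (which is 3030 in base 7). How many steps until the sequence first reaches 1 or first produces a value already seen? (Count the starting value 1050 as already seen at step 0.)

5

1050 = (3,0,3,0)_7 → 3³ + 0³ + 3³ + 0³ = 54
54 = (1,0,5)_7 → 1³ + 0³ + 5³ = 126
126 = (2,4,0)_7 → 2³ + 4³ + 0³ = 72
72 = (1,3,2)_7 → 1³ + 3³ + 2³ = 36
36 = (5,1)_7 → 5³ + 1³ = 126  — 126 repeats.
That took 5 steps.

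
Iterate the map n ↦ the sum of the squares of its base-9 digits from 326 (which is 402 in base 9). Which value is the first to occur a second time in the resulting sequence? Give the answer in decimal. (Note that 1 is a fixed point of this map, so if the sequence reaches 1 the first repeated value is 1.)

326 = (4,0,2)_9 → 4² + 0² + 2² = 20
20 = (2,2)_9 → 2² + 2² = 8
8 = (8)_9 → 8² = 64
64 = (7,1)_9 → 7² + 1² = 50
50 = (5,5)_9 → 5² + 5² = 50  — 50 already appeared earlier.

50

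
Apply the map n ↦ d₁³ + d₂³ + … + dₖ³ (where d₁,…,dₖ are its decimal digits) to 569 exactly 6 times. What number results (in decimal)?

92

569 → 1070
1070 → 344
344 → 155
155 → 251
251 → 134
134 → 92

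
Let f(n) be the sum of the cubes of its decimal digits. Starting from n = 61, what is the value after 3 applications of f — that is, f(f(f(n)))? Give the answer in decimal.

61 → 6³ + 1³ = 217
217 → 2³ + 1³ + 7³ = 352
352 → 3³ + 5³ + 2³ = 160

160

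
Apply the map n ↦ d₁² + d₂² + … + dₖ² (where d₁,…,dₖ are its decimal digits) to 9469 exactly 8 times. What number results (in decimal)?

9469 → 9² + 4² + 6² + 9² = 81 + 16 + 36 + 81 = 214
214 → 2² + 1² + 4² = 4 + 1 + 16 = 21
21 → 2² + 1² = 4 + 1 = 5
5 → 5² = 25
25 → 2² + 5² = 4 + 25 = 29
29 → 2² + 9² = 4 + 81 = 85
85 → 8² + 5² = 64 + 25 = 89
89 → 8² + 9² = 64 + 81 = 145

145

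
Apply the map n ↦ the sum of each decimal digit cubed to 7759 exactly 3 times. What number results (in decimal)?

7759 → 7³ + 7³ + 5³ + 9³ = 343 + 343 + 125 + 729 = 1540
1540 → 1³ + 5³ + 4³ + 0³ = 1 + 125 + 64 + 0 = 190
190 → 1³ + 9³ + 0³ = 1 + 729 + 0 = 730

730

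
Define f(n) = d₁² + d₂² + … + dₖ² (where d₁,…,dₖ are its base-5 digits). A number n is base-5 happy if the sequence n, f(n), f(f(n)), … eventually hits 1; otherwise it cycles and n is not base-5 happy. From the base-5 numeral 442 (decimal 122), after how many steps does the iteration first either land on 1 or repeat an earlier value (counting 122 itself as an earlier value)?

7

122 = (4,4,2)_5 → 36
36 = (1,2,1)_5 → 6
6 = (1,1)_5 → 2
2 = (2)_5 → 4
4 = (4)_5 → 16
16 = (3,1)_5 → 10
10 = (2,0)_5 → 4  — 4 repeats.
That took 7 steps.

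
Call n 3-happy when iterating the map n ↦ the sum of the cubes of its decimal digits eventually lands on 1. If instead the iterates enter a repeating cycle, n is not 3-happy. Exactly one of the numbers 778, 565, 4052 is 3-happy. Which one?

778: 778 → 1198 → 1243 → 100 → 1  — reaches 1 (3-happy)
565: 565 → 466 → 496 → 1009 → 730 → 370 → 370  — repeats 370 (not 3-happy)
4052: 4052 → 197 → 1073 → 371 → 371  — repeats 371 (not 3-happy)

778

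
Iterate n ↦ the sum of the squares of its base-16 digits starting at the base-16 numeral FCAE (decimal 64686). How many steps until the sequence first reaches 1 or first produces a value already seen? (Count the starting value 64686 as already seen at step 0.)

64686 = (15,12,10,14)_16 → 15² + 12² + 10² + 14² = 225 + 144 + 100 + 196 = 665
665 = (2,9,9)_16 → 2² + 9² + 9² = 4 + 81 + 81 = 166
166 = (10,6)_16 → 10² + 6² = 100 + 36 = 136
136 = (8,8)_16 → 8² + 8² = 64 + 64 = 128
128 = (8,0)_16 → 8² + 0² = 64 + 0 = 64
64 = (4,0)_16 → 4² + 0² = 16 + 0 = 16
16 = (1,0)_16 → 1² + 0² = 1 + 0 = 1  — reached 1.
That took 7 steps.

7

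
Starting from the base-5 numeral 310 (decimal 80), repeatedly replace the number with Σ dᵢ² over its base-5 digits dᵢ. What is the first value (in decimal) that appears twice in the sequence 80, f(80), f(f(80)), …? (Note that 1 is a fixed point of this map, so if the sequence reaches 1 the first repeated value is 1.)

80 = (3,1,0)_5 → 10
10 = (2,0)_5 → 4
4 = (4)_5 → 16
16 = (3,1)_5 → 10  — 10 already appeared earlier.

10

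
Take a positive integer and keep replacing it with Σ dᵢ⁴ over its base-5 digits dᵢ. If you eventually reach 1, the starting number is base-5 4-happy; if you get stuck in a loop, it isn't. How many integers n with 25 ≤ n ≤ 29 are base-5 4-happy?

25: 25 → 1  (reaches 1)
26: 26 → 2 → 16 → 82 → 98 → 418 → 244 → 594 → 674 → 514 → 528 → 338 → 194 → 354 → 528  (repeats 528)
27: 27 → 17 → 97 → 353 → 353  (repeats 353)
28: 28 → 82 → 98 → 418 → 244 → 594 → 674 → 514 → 528 → 338 → 194 → 354 → 528  (repeats 528)
29: 29 → 257 → 33 → 83 → 163 → 99 → 593 → 499 → 849 → 595 → 593  (repeats 593)
base-5 4-happy: 25

1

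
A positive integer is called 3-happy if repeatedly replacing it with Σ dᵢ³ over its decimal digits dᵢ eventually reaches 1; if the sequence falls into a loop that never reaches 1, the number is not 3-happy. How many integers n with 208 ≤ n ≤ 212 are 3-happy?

208: 208 → 520 → 133 → 55 → 250 → 133  (repeats 133)
209: 209 → 737 → 713 → 371 → 371  (repeats 371)
210: 210 → 9 → 729 → 1080 → 513 → 153 → 153  (repeats 153)
211: 211 → 10 → 1  (reaches 1)
212: 212 → 17 → 344 → 155 → 251 → 134 → 92 → 737 → 713 → 371 → 371  (repeats 371)
3-happy: 211

1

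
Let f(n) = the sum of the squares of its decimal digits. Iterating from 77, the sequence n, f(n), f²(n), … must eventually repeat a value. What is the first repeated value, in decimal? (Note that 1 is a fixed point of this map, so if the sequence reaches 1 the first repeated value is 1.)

145

77 → 7² + 7² = 49 + 49 = 98
98 → 9² + 8² = 81 + 64 = 145
145 → 1² + 4² + 5² = 1 + 16 + 25 = 42
42 → 4² + 2² = 16 + 4 = 20
20 → 2² + 0² = 4 + 0 = 4
4 → 4² = 16
16 → 1² + 6² = 1 + 36 = 37
37 → 3² + 7² = 9 + 49 = 58
58 → 5² + 8² = 25 + 64 = 89
89 → 8² + 9² = 64 + 81 = 145  — 145 already appeared earlier.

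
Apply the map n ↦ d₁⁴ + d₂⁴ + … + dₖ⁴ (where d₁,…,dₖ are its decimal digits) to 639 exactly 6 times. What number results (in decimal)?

639 → 6⁴ + 3⁴ + 9⁴ = 1296 + 81 + 6561 = 7938
7938 → 7⁴ + 9⁴ + 3⁴ + 8⁴ = 2401 + 6561 + 81 + 4096 = 13139
13139 → 1⁴ + 3⁴ + 1⁴ + 3⁴ + 9⁴ = 1 + 81 + 1 + 81 + 6561 = 6725
6725 → 6⁴ + 7⁴ + 2⁴ + 5⁴ = 1296 + 2401 + 16 + 625 = 4338
4338 → 4⁴ + 3⁴ + 3⁴ + 8⁴ = 256 + 81 + 81 + 4096 = 4514
4514 → 4⁴ + 5⁴ + 1⁴ + 4⁴ = 256 + 625 + 1 + 256 = 1138

1138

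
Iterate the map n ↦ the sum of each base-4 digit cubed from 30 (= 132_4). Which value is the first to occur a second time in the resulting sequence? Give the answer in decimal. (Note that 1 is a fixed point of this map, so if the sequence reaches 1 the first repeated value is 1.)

30 = (1,3,2)_4 → 1³ + 3³ + 2³ = 1 + 27 + 8 = 36
36 = (2,1,0)_4 → 2³ + 1³ + 0³ = 8 + 1 + 0 = 9
9 = (2,1)_4 → 2³ + 1³ = 8 + 1 = 9  — 9 already appeared earlier.

9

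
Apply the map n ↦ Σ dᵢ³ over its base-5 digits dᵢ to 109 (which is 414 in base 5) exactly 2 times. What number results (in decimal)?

109 = (4,1,4)_5 → 4³ + 1³ + 4³ = 129
129 = (1,0,0,4)_5 → 1³ + 0³ + 0³ + 4³ = 65

65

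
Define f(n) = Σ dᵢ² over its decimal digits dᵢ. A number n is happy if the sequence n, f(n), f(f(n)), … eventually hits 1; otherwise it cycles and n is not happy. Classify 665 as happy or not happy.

665 → 6² + 6² + 5² = 36 + 36 + 25 = 97
97 → 9² + 7² = 81 + 49 = 130
130 → 1² + 3² + 0² = 1 + 9 + 0 = 10
10 → 1² + 0² = 1 + 0 = 1  — reached 1.

happy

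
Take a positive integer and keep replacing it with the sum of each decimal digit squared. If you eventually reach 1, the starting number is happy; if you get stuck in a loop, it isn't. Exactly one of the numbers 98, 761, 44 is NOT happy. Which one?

98

98: 98 → 145 → 42 → 20 → 4 → 16 → 37 → 58 → 89 → 145  — repeats 145 (not happy)
761: 761 → 86 → 100 → 1  — reaches 1 (happy)
44: 44 → 32 → 13 → 10 → 1  — reaches 1 (happy)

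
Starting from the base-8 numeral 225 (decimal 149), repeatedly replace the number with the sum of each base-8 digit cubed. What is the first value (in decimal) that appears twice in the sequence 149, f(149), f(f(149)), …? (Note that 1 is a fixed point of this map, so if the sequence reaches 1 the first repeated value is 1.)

149 = (2,2,5)_8 → 2³ + 2³ + 5³ = 8 + 8 + 125 = 141
141 = (2,1,5)_8 → 2³ + 1³ + 5³ = 8 + 1 + 125 = 134
134 = (2,0,6)_8 → 2³ + 0³ + 6³ = 8 + 0 + 216 = 224
224 = (3,4,0)_8 → 3³ + 4³ + 0³ = 27 + 64 + 0 = 91
91 = (1,3,3)_8 → 1³ + 3³ + 3³ = 1 + 27 + 27 = 55
55 = (6,7)_8 → 6³ + 7³ = 216 + 343 = 559
559 = (1,0,5,7)_8 → 1³ + 0³ + 5³ + 7³ = 1 + 0 + 125 + 343 = 469
469 = (7,2,5)_8 → 7³ + 2³ + 5³ = 343 + 8 + 125 = 476
476 = (7,3,4)_8 → 7³ + 3³ + 4³ = 343 + 27 + 64 = 434
434 = (6,6,2)_8 → 6³ + 6³ + 2³ = 216 + 216 + 8 = 440
440 = (6,7,0)_8 → 6³ + 7³ + 0³ = 216 + 343 + 0 = 559  — 559 already appeared earlier.

559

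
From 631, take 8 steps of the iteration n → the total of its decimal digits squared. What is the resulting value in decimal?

20

631 → 6² + 3² + 1² = 46
46 → 4² + 6² = 52
52 → 5² + 2² = 29
29 → 2² + 9² = 85
85 → 8² + 5² = 89
89 → 8² + 9² = 145
145 → 1² + 4² + 5² = 42
42 → 4² + 2² = 20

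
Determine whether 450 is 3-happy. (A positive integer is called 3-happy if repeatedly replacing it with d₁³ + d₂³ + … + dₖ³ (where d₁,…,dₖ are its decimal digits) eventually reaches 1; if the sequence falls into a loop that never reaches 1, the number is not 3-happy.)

not 3-happy

450 → 4³ + 5³ + 0³ = 64 + 125 + 0 = 189
189 → 1³ + 8³ + 9³ = 1 + 512 + 729 = 1242
1242 → 1³ + 2³ + 4³ + 2³ = 1 + 8 + 64 + 8 = 81
81 → 8³ + 1³ = 512 + 1 = 513
513 → 5³ + 1³ + 3³ = 125 + 1 + 27 = 153
153 → 1³ + 5³ + 3³ = 1 + 125 + 27 = 153  — 153 already seen; the sequence cycles without reaching 1.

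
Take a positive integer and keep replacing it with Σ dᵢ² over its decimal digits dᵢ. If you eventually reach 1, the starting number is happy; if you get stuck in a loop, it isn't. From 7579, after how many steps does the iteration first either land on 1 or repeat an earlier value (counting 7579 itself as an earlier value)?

10

7579 → 7² + 5² + 7² + 9² = 204
204 → 2² + 0² + 4² = 20
20 → 2² + 0² = 4
4 → 4² = 16
16 → 1² + 6² = 37
37 → 3² + 7² = 58
58 → 5² + 8² = 89
89 → 8² + 9² = 145
145 → 1² + 4² + 5² = 42
42 → 4² + 2² = 20  — 20 repeats.
That took 10 steps.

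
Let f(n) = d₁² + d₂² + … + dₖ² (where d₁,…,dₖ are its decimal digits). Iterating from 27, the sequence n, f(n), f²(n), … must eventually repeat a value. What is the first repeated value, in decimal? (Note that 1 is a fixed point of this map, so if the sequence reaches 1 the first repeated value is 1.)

89

27 → 2² + 7² = 53
53 → 5² + 3² = 34
34 → 3² + 4² = 25
25 → 2² + 5² = 29
29 → 2² + 9² = 85
85 → 8² + 5² = 89
89 → 8² + 9² = 145
145 → 1² + 4² + 5² = 42
42 → 4² + 2² = 20
20 → 2² + 0² = 4
4 → 4² = 16
16 → 1² + 6² = 37
37 → 3² + 7² = 58
58 → 5² + 8² = 89  — 89 already appeared earlier.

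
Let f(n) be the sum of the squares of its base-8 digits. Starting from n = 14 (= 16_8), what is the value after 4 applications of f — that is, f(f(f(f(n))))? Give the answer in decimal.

14 = (1,6)_8 → 1² + 6² = 1 + 36 = 37
37 = (4,5)_8 → 4² + 5² = 16 + 25 = 41
41 = (5,1)_8 → 5² + 1² = 25 + 1 = 26
26 = (3,2)_8 → 3² + 2² = 9 + 4 = 13

13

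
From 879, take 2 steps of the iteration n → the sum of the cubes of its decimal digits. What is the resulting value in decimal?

879 → 8³ + 7³ + 9³ = 1584
1584 → 1³ + 5³ + 8³ + 4³ = 702

702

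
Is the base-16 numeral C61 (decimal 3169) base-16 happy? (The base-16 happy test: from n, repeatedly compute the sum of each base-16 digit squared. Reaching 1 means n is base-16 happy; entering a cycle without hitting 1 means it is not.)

not base-16 happy

3169 = (12,6,1)_16 → 12² + 6² + 1² = 181
181 = (11,5)_16 → 11² + 5² = 146
146 = (9,2)_16 → 9² + 2² = 85
85 = (5,5)_16 → 5² + 5² = 50
50 = (3,2)_16 → 3² + 2² = 13
13 = (13)_16 → 13² = 169
169 = (10,9)_16 → 10² + 9² = 181  — 181 already seen; the sequence cycles without reaching 1.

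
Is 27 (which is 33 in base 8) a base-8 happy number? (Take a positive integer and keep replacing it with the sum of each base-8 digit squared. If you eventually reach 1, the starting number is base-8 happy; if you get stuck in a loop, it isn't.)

base-8 happy

27 = (3,3)_8 → 3² + 3² = 9 + 9 = 18
18 = (2,2)_8 → 2² + 2² = 4 + 4 = 8
8 = (1,0)_8 → 1² + 0² = 1 + 0 = 1  — reached 1.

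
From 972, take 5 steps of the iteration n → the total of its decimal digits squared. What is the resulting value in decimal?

37

972 → 134
134 → 26
26 → 40
40 → 16
16 → 37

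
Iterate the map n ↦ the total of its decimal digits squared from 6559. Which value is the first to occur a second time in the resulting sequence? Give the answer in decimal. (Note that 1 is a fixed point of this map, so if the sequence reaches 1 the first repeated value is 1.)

6559 → 6² + 5² + 5² + 9² = 167
167 → 1² + 6² + 7² = 86
86 → 8² + 6² = 100
100 → 1² + 0² + 0² = 1  — reached the fixed point 1.
1 → 1, so 1 is the first repeated value.

1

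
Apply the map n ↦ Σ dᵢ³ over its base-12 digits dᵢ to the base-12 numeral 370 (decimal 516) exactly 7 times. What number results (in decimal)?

516 = (3,7,0)_12 → 370
370 = (2,6,10)_12 → 1224
1224 = (8,6,0)_12 → 728
728 = (5,0,8)_12 → 637
637 = (4,5,1)_12 → 190
190 = (1,3,10)_12 → 1028
1028 = (7,1,8)_12 → 856

856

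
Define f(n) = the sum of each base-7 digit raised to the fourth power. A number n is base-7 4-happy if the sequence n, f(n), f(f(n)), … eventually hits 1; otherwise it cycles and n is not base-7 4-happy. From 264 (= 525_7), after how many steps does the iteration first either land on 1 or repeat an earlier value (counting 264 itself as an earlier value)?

264 = (5,2,5)_7 → 5⁴ + 2⁴ + 5⁴ = 1266
1266 = (3,4,5,6)_7 → 3⁴ + 4⁴ + 5⁴ + 6⁴ = 2258
2258 = (6,4,0,4)_7 → 6⁴ + 4⁴ + 0⁴ + 4⁴ = 1808
1808 = (5,1,6,2)_7 → 5⁴ + 1⁴ + 6⁴ + 2⁴ = 1938
1938 = (5,4,3,6)_7 → 5⁴ + 4⁴ + 3⁴ + 6⁴ = 2258  — 2258 repeats.
That took 5 steps.

5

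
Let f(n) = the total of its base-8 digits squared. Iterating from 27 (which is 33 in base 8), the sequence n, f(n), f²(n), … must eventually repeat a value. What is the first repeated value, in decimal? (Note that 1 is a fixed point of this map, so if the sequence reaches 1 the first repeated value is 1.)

1

27 = (3,3)_8 → 18
18 = (2,2)_8 → 8
8 = (1,0)_8 → 1  — reached the fixed point 1.
1 → 1, so 1 is the first repeated value.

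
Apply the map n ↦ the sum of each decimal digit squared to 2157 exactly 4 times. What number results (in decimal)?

2157 → 2² + 1² + 5² + 7² = 4 + 1 + 25 + 49 = 79
79 → 7² + 9² = 49 + 81 = 130
130 → 1² + 3² + 0² = 1 + 9 + 0 = 10
10 → 1² + 0² = 1 + 0 = 1

1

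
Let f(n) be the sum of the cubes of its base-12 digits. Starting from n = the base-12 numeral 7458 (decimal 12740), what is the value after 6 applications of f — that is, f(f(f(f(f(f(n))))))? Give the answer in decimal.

12740 = (7,4,5,8)_12 → 7³ + 4³ + 5³ + 8³ = 343 + 64 + 125 + 512 = 1044
1044 = (7,3,0)_12 → 7³ + 3³ + 0³ = 343 + 27 + 0 = 370
370 = (2,6,10)_12 → 2³ + 6³ + 10³ = 8 + 216 + 1000 = 1224
1224 = (8,6,0)_12 → 8³ + 6³ + 0³ = 512 + 216 + 0 = 728
728 = (5,0,8)_12 → 5³ + 0³ + 8³ = 125 + 0 + 512 = 637
637 = (4,5,1)_12 → 4³ + 5³ + 1³ = 64 + 125 + 1 = 190

190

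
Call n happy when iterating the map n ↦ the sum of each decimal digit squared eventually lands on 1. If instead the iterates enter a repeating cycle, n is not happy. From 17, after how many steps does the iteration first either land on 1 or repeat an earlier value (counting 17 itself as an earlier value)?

17 → 1² + 7² = 1 + 49 = 50
50 → 5² + 0² = 25 + 0 = 25
25 → 2² + 5² = 4 + 25 = 29
29 → 2² + 9² = 4 + 81 = 85
85 → 8² + 5² = 64 + 25 = 89
89 → 8² + 9² = 64 + 81 = 145
145 → 1² + 4² + 5² = 1 + 16 + 25 = 42
42 → 4² + 2² = 16 + 4 = 20
20 → 2² + 0² = 4 + 0 = 4
4 → 4² = 16
16 → 1² + 6² = 1 + 36 = 37
37 → 3² + 7² = 9 + 49 = 58
58 → 5² + 8² = 25 + 64 = 89  — 89 repeats.
That took 13 steps.

13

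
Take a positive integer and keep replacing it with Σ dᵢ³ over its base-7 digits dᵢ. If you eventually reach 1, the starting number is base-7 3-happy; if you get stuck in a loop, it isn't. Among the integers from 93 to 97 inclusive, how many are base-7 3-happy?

93: 93 → 225 → 129 → 99 → 9 → 9  (repeats 9)
94: 94 → 244 → 496 → 244  (repeats 244)
95: 95 → 281 → 251 → 341 → 557 → 137 → 197 → 65 → 17 → 35 → 125 → 251  (repeats 251)
96: 96 → 342 → 648 → 282 → 258 → 342  (repeats 342)
97: 97 → 433 → 343 → 1  (reaches 1)
base-7 3-happy: 97

1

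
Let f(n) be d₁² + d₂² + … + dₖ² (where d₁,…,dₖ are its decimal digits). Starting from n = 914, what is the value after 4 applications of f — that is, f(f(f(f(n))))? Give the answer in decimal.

20

914 → 9² + 1² + 4² = 98
98 → 9² + 8² = 145
145 → 1² + 4² + 5² = 42
42 → 4² + 2² = 20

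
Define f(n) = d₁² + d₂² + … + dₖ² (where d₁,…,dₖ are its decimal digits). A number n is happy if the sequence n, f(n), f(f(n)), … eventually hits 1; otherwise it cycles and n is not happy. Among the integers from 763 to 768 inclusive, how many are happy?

1

763: 763 → 94 → 97 → 130 → 10 → 1  — happy
764: 764 → 101 → 2 → 4 → 16 → 37 → 58 → 89 → 145 → 42 → 20 → 4  — not happy
765: 765 → 110 → 2 → 4 → 16 → 37 → 58 → 89 → 145 → 42 → 20 → 4  — not happy
766: 766 → 121 → 6 → 36 → 45 → 41 → 17 → 50 → 25 → 29 → 85 → 89 → 145 → 42 → 20 → 4 → 16 → 37 → 58 → 89  — not happy
767: 767 → 134 → 26 → 40 → 16 → 37 → 58 → 89 → 145 → 42 → 20 → 4 → 16  — not happy
768: 768 → 149 → 98 → 145 → 42 → 20 → 4 → 16 → 37 → 58 → 89 → 145  — not happy
happy: 763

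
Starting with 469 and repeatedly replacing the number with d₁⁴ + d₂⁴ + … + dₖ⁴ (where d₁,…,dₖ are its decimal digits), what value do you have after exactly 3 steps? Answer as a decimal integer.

9219

469 → 4⁴ + 6⁴ + 9⁴ = 8113
8113 → 8⁴ + 1⁴ + 1⁴ + 3⁴ = 4179
4179 → 4⁴ + 1⁴ + 7⁴ + 9⁴ = 9219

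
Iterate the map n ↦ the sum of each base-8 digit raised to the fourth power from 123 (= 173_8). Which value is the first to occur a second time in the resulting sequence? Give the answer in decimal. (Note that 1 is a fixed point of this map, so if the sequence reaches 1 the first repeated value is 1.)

123 = (1,7,3)_8 → 1⁴ + 7⁴ + 3⁴ = 2483
2483 = (4,6,6,3)_8 → 4⁴ + 6⁴ + 6⁴ + 3⁴ = 2929
2929 = (5,5,6,1)_8 → 5⁴ + 5⁴ + 6⁴ + 1⁴ = 2547
2547 = (4,7,6,3)_8 → 4⁴ + 7⁴ + 6⁴ + 3⁴ = 4034
4034 = (7,7,0,2)_8 → 7⁴ + 7⁴ + 0⁴ + 2⁴ = 4818
4818 = (1,1,3,2,2)_8 → 1⁴ + 1⁴ + 3⁴ + 2⁴ + 2⁴ = 115
115 = (1,6,3)_8 → 1⁴ + 6⁴ + 3⁴ = 1378
1378 = (2,5,4,2)_8 → 2⁴ + 5⁴ + 4⁴ + 2⁴ = 913
913 = (1,6,2,1)_8 → 1⁴ + 6⁴ + 2⁴ + 1⁴ = 1314
1314 = (2,4,4,2)_8 → 2⁴ + 4⁴ + 4⁴ + 2⁴ = 544
544 = (1,0,4,0)_8 → 1⁴ + 0⁴ + 4⁴ + 0⁴ = 257
257 = (4,0,1)_8 → 4⁴ + 0⁴ + 1⁴ = 257  — 257 already appeared earlier.

257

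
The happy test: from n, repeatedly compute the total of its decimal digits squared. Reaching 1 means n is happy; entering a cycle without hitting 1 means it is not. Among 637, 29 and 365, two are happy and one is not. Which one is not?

637: 637 → 94 → 97 → 130 → 10 → 1  — reaches 1 (happy)
29: 29 → 85 → 89 → 145 → 42 → 20 → 4 → 16 → 37 → 58 → 89  — repeats 89 (not happy)
365: 365 → 70 → 49 → 97 → 130 → 10 → 1  — reaches 1 (happy)

29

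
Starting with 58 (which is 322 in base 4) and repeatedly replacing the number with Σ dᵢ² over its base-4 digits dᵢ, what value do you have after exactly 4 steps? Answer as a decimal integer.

58 = (3,2,2)_4 → 17
17 = (1,0,1)_4 → 2
2 = (2)_4 → 4
4 = (1,0)_4 → 1

1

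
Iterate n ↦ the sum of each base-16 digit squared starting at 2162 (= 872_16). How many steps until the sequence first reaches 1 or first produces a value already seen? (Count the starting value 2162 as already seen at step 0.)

9

2162 = (8,7,2)_16 → 8² + 7² + 2² = 117
117 = (7,5)_16 → 7² + 5² = 74
74 = (4,10)_16 → 4² + 10² = 116
116 = (7,4)_16 → 7² + 4² = 65
65 = (4,1)_16 → 4² + 1² = 17
17 = (1,1)_16 → 1² + 1² = 2
2 = (2)_16 → 2² = 4
4 = (4)_16 → 4² = 16
16 = (1,0)_16 → 1² + 0² = 1  — reached 1.
That took 9 steps.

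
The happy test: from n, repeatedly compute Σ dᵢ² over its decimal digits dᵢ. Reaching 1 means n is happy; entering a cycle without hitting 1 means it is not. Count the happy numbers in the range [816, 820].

2

816: 816 → 101 → 2 → 4 → 16 → 37 → 58 → 89 → 145 → 42 → 20 → 4  — not happy
817: 817 → 114 → 18 → 65 → 61 → 37 → 58 → 89 → 145 → 42 → 20 → 4 → 16 → 37  — not happy
818: 818 → 129 → 86 → 100 → 1  — happy
819: 819 → 146 → 53 → 34 → 25 → 29 → 85 → 89 → 145 → 42 → 20 → 4 → 16 → 37 → 58 → 89  — not happy
820: 820 → 68 → 100 → 1  — happy
happy: 818, 820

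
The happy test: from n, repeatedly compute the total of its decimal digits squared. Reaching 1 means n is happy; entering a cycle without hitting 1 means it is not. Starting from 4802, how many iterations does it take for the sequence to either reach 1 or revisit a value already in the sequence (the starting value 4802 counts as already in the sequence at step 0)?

4802 → 4² + 8² + 0² + 2² = 16 + 64 + 0 + 4 = 84
84 → 8² + 4² = 64 + 16 = 80
80 → 8² + 0² = 64 + 0 = 64
64 → 6² + 4² = 36 + 16 = 52
52 → 5² + 2² = 25 + 4 = 29
29 → 2² + 9² = 4 + 81 = 85
85 → 8² + 5² = 64 + 25 = 89
89 → 8² + 9² = 64 + 81 = 145
145 → 1² + 4² + 5² = 1 + 16 + 25 = 42
42 → 4² + 2² = 16 + 4 = 20
20 → 2² + 0² = 4 + 0 = 4
4 → 4² = 16
16 → 1² + 6² = 1 + 36 = 37
37 → 3² + 7² = 9 + 49 = 58
58 → 5² + 8² = 25 + 64 = 89  — 89 repeats.
That took 15 steps.

15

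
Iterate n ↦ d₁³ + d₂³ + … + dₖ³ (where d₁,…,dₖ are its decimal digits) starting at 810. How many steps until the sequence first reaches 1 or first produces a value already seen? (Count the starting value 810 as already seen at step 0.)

3

810 → 8³ + 1³ + 0³ = 512 + 1 + 0 = 513
513 → 5³ + 1³ + 3³ = 125 + 1 + 27 = 153
153 → 1³ + 5³ + 3³ = 1 + 125 + 27 = 153  — 153 repeats.
That took 3 steps.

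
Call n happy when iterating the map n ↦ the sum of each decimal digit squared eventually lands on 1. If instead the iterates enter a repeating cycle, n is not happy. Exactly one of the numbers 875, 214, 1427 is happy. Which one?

1427

875: 875 → 138 → 74 → 65 → 61 → 37 → 58 → 89 → 145 → 42 → 20 → 4 → 16 → 37  — repeats 37 (not happy)
214: 214 → 21 → 5 → 25 → 29 → 85 → 89 → 145 → 42 → 20 → 4 → 16 → 37 → 58 → 89  — repeats 89 (not happy)
1427: 1427 → 70 → 49 → 97 → 130 → 10 → 1  — reaches 1 (happy)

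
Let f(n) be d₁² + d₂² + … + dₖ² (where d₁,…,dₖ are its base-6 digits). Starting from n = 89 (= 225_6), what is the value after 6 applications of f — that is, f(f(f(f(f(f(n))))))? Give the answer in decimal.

13

89 = (2,2,5)_6 → 2² + 2² + 5² = 4 + 4 + 25 = 33
33 = (5,3)_6 → 5² + 3² = 25 + 9 = 34
34 = (5,4)_6 → 5² + 4² = 25 + 16 = 41
41 = (1,0,5)_6 → 1² + 0² + 5² = 1 + 0 + 25 = 26
26 = (4,2)_6 → 4² + 2² = 16 + 4 = 20
20 = (3,2)_6 → 3² + 2² = 9 + 4 = 13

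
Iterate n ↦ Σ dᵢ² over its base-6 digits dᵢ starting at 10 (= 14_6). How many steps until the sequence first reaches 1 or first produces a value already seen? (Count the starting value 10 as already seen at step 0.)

9

10 = (1,4)_6 → 1² + 4² = 1 + 16 = 17
17 = (2,5)_6 → 2² + 5² = 4 + 25 = 29
29 = (4,5)_6 → 4² + 5² = 16 + 25 = 41
41 = (1,0,5)_6 → 1² + 0² + 5² = 1 + 0 + 25 = 26
26 = (4,2)_6 → 4² + 2² = 16 + 4 = 20
20 = (3,2)_6 → 3² + 2² = 9 + 4 = 13
13 = (2,1)_6 → 2² + 1² = 4 + 1 = 5
5 = (5)_6 → 5² = 25
25 = (4,1)_6 → 4² + 1² = 16 + 1 = 17  — 17 repeats.
That took 9 steps.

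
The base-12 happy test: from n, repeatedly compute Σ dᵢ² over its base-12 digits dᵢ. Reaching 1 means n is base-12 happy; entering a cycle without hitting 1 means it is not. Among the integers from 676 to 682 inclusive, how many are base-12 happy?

1

676: 676 → 96 → 64 → 41 → 34 → 104 → 128 → 164 → 66 → 61 → 26 → 8 → 64  — not base-12 happy
677: 677 → 105 → 145 → 2 → 4 → 16 → 17 → 26 → 8 → 64 → 41 → 34 → 104 → 128 → 164 → 66 → 61 → 26  — not base-12 happy
678: 678 → 116 → 145 → 2 → 4 → 16 → 17 → 26 → 8 → 64 → 41 → 34 → 104 → 128 → 164 → 66 → 61 → 26  — not base-12 happy
679: 679 → 129 → 181 → 11 → 121 → 101 → 89 → 74 → 40 → 25 → 5 → 25  — not base-12 happy
680: 680 → 144 → 1  — base-12 happy
681: 681 → 161 → 27 → 13 → 2 → 4 → 16 → 17 → 26 → 8 → 64 → 41 → 34 → 104 → 128 → 164 → 66 → 61 → 26  — not base-12 happy
682: 682 → 180 → 10 → 100 → 80 → 100  — not base-12 happy
base-12 happy: 680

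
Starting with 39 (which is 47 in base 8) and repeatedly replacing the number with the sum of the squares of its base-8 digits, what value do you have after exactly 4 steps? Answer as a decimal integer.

39 = (4,7)_8 → 4² + 7² = 65
65 = (1,0,1)_8 → 1² + 0² + 1² = 2
2 = (2)_8 → 2² = 4
4 = (4)_8 → 4² = 16

16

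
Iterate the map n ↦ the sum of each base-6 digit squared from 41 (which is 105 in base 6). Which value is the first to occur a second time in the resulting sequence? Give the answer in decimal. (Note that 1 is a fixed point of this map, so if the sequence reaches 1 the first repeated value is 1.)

41

41 = (1,0,5)_6 → 26
26 = (4,2)_6 → 20
20 = (3,2)_6 → 13
13 = (2,1)_6 → 5
5 = (5)_6 → 25
25 = (4,1)_6 → 17
17 = (2,5)_6 → 29
29 = (4,5)_6 → 41  — 41 already appeared earlier.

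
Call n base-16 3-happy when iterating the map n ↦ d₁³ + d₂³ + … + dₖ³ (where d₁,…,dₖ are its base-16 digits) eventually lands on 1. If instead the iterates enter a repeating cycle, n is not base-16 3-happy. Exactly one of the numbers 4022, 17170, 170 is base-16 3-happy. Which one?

17170

4022: 4022 → 4922 → 1055 → 3440 → 2540 → 5201 → 191 → 4706 → 233 → 3473 → 2927 → 4922  — repeats 4922 (not base-16 3-happy)
17170: 17170 → 100 → 280 → 514 → 16 → 1  — reaches 1 (base-16 3-happy)
170: 170 → 2000 → 2540 → 5201 → 191 → 4706 → 233 → 3473 → 2927 → 4922 → 1055 → 3440 → 2540  — repeats 2540 (not base-16 3-happy)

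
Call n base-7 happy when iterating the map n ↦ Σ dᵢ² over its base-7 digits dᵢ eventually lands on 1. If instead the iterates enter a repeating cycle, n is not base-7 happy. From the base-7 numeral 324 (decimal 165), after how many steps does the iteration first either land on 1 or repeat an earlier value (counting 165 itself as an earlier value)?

5

165 = (3,2,4)_7 → 3² + 2² + 4² = 9 + 4 + 16 = 29
29 = (4,1)_7 → 4² + 1² = 16 + 1 = 17
17 = (2,3)_7 → 2² + 3² = 4 + 9 = 13
13 = (1,6)_7 → 1² + 6² = 1 + 36 = 37
37 = (5,2)_7 → 5² + 2² = 25 + 4 = 29  — 29 repeats.
That took 5 steps.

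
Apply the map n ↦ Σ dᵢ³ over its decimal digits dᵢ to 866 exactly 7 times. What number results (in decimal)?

407

866 → 944
944 → 857
857 → 980
980 → 1241
1241 → 74
74 → 407
407 → 407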